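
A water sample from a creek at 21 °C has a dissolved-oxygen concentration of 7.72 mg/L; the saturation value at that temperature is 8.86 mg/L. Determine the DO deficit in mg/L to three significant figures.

D = C_s − C = 8.86 − 7.72 = 1.14 mg/L.

D ≈ 1.14 mg/L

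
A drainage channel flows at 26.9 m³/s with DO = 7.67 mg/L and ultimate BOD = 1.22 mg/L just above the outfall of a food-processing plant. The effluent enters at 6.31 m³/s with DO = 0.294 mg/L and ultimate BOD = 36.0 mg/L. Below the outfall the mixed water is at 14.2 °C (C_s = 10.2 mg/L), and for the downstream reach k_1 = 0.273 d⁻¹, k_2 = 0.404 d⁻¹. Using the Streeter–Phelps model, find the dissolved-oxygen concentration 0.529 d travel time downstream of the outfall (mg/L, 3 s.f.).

Mixed DO = (26.9×7.67 + 6.31×0.294)/(26.9+6.31) = 208.2/33.21 = 6.269 mg/L.
Mixed L₀ = (26.9×1.22 + 6.31×36.0)/(33.21) = 260.0/33.21 = 7.828 mg/L.
Initial deficit D₀ = C_s − DO₀ = 10.2 − 6.269 = 3.931 mg/L.
D(0.529) = [0.273×7.828/(0.404−0.273)](e^(−0.273×0.529) − e^(−0.404×0.529)) + 3.931 e^(−0.404×0.529)
= 16.31 × (0.8655 − 0.8076) + 3.931 × 0.8076 = 4.120 mg/L.
DO = 10.2 − 4.120 = 6.080 mg/L.

DO ≈ 6.08 mg/L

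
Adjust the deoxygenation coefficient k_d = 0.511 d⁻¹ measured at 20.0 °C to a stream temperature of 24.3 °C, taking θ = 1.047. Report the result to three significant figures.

k_d ≈ 0.623 d⁻¹

k_d(T₂) = k_d(T₁) · θ^(T₂−T₁) = 0.511 × 1.047^(24.3−20.0)
= 0.511 × 1.047^4.30 = 0.511 × 1.218 = 0.6226 d⁻¹.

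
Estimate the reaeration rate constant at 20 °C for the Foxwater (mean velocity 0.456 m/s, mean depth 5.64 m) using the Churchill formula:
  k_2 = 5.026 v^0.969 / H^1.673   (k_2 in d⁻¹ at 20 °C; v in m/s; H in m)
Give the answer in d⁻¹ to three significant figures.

k_2 = 5.026 × 0.456^0.969 / 5.64^1.673 = 5.026 × 0.4672 / 18.07 = 0.1300 d⁻¹.

k_2 ≈ 0.130 d⁻¹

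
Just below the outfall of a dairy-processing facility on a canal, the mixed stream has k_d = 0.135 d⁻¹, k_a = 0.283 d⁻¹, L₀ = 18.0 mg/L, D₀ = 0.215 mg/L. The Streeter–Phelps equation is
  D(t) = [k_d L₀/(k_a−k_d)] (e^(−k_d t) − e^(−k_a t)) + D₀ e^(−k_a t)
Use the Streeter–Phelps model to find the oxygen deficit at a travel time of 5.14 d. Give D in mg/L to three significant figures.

D ≈ 4.42 mg/L

k_d L₀/(k_a−k_d) = 0.135×18.0/(0.283−0.135) = 2.430/0.1480 = 16.42 mg/L.
e^(−k_d t) = e^(−0.135×5.140) = 0.4996; e^(−k_a t) = e^(−0.283×5.140) = 0.2335.
D = 16.42 × (0.4996 − 0.2335) + 0.215 × 0.2335 = 4.370 + 0.05020 = 4.420 mg/L.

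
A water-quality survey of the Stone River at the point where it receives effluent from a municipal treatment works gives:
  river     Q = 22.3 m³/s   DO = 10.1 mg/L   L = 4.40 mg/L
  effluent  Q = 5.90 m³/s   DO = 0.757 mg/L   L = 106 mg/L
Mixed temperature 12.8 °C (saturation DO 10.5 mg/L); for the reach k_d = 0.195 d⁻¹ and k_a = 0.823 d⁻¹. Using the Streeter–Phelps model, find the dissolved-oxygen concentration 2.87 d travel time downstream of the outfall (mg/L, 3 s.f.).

Mixed DO = (22.3×10.1 + 5.90×0.757)/(22.3+5.90) = 229.7/28.20 = 8.145 mg/L.
Mixed L₀ = (22.3×4.40 + 5.90×106)/(28.20) = 723.5/28.20 = 25.66 mg/L.
Initial deficit D₀ = C_s − DO₀ = 10.5 − 8.145 = 2.355 mg/L.
D(2.87) = [0.195×25.66/(0.823−0.195)](e^(−0.195×2.87) − e^(−0.823×2.87)) + 2.355 e^(−0.823×2.87)
= 7.967 × (0.5714 − 0.09423) + 2.355 × 0.09423 = 4.023 mg/L.
DO = 10.5 − 4.023 = 6.477 mg/L.

DO ≈ 6.48 mg/L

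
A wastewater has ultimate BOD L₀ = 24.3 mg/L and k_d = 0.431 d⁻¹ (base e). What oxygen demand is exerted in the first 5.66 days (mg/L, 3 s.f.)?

y ≈ 22.2 mg/L

y_t = L₀(1 − e^(−k_d t)) = 24.3 × (1 − e^(−0.431×5.66))
= 24.3 × (1 − 0.08721) = 24.3 × 0.9128 = 22.18 mg/L.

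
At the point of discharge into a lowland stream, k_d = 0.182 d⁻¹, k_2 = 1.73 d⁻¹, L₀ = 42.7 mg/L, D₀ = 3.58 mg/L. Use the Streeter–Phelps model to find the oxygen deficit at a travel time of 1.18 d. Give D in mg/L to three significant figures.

D ≈ 3.86 mg/L

k_d L₀/(k_2−k_d) = 0.182×42.7/(1.73−0.182) = 7.771/1.548 = 5.020 mg/L.
e^(−k_d t) = e^(−0.182×1.180) = 0.8067; e^(−k_2 t) = e^(−1.73×1.180) = 0.1298.
D = 5.020 × (0.8067 − 0.1298) + 3.58 × 0.1298 = 3.398 + 0.4649 = 3.863 mg/L.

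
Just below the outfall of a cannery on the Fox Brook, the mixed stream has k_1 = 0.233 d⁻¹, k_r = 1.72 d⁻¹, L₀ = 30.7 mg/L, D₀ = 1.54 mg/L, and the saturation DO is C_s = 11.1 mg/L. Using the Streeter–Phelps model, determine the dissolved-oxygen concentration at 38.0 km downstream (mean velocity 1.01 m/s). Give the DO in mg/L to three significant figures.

DO ≈ 8.30 mg/L

Travel time t = x/v = 38.0 km / (1.01 m/s) = 38000 m / 1.01 m/s = 37620 s = 0.4355 d.
k_1 L₀/(k_r−k_1) = 0.233×30.7/(1.72−0.233) = 7.153/1.487 = 4.810 mg/L.
e^(−k_1 t) = e^(−0.233×0.4355) = 0.9035; e^(−k_r t) = e^(−1.72×0.4355) = 0.4728.
D = 4.810 × (0.9035 − 0.4728) + 1.54 × 0.4728 = 2.072 + 0.7282 = 2.800 mg/L.
DO = C_s − D = 11.1 − 2.800 = 8.300 mg/L.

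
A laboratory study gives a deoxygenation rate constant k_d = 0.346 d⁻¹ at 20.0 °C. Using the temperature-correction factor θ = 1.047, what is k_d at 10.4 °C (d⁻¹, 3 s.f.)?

k_d(T₂) = k_d(T₁) · θ^(T₂−T₁) = 0.346 × 1.047^(10.4−20.0)
= 0.346 × 1.047^-9.60 = 0.346 × 0.6434 = 0.2226 d⁻¹.

k_d ≈ 0.223 d⁻¹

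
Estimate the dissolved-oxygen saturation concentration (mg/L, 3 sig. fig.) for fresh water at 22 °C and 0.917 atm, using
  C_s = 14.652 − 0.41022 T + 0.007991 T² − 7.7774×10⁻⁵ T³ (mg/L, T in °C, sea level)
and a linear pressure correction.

C_s ≈ 7.95 mg/L

At sea level: C_s = 14.652 − 0.41022×22 + 0.007991×22² − 7.7774×10⁻⁵×22³ = 8.667 mg/L.
Pressure correction: C_s' = 8.667 × 0.917 = 7.947 mg/L.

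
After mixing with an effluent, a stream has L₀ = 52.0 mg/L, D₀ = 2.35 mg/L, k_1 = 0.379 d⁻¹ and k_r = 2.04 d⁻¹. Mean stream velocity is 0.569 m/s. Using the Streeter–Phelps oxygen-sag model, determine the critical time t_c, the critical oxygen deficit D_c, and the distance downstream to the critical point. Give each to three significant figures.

t_c = [1/(k_r−k_1)] ln[(k_r/k_1)(1 − D₀(k_r−k_1)/(k_1 L₀))]
= [1/(2.04−0.379)] ln[(2.04/0.379)(1 − 2.35×1.661/(0.379×52.0))]
= (1/1.661) ln[5.383 × 0.8019] = 0.6020 × ln(4.317) = 0.6020 × 1.462 = 0.8805 d.
D_c = (k_1/k_r) L₀ e^(−k_1 t_c) = (0.379/2.04) × 52.0 × e^(−0.379×0.8805) = 0.1858 × 52.0 × 0.7163 = 6.920 mg/L.
x_c = v t_c = 0.569 m/s × 0.8805 d × 86400 s/d = 43280 m ≈ 43.3 km.

t_c ≈ 0.880 d; D_c ≈ 6.92 mg/L; x_c ≈ 43.3 km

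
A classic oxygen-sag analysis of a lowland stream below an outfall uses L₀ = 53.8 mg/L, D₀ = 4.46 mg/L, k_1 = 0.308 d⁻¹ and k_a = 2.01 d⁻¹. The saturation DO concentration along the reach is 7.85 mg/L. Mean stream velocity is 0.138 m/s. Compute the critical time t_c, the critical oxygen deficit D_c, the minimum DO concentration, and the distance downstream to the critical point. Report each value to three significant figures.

t_c ≈ 0.742 d; D_c ≈ 6.56 mg/L; min DO ≈ 1.29 mg/L; x_c ≈ 8.85 km

t_c = [1/(k_a−k_1)] ln[(k_a/k_1)(1 − D₀(k_a−k_1)/(k_1 L₀))]
= [1/(2.01−0.308)] ln[(2.01/0.308)(1 − 4.46×1.702/(0.308×53.8))]
= (1/1.702) ln[6.526 × 0.5419] = 0.5875 × ln(3.536) = 0.5875 × 1.263 = 0.7421 d.
L(t_c) = L₀ e^(−k_1 t_c) = 53.8 × 0.7957 = 42.81 mg/L, and at the critical point k_a D_c = k_1 L, so D_c = (0.308/2.01) × 42.81 = 6.559 mg/L.
Minimum DO = C_s − D_c = 7.85 − 6.559 = 1.291 mg/L.
x_c = v t_c = 0.138 m/s × 0.7421 d × 86400 s/d = 8849 m ≈ 8.85 km.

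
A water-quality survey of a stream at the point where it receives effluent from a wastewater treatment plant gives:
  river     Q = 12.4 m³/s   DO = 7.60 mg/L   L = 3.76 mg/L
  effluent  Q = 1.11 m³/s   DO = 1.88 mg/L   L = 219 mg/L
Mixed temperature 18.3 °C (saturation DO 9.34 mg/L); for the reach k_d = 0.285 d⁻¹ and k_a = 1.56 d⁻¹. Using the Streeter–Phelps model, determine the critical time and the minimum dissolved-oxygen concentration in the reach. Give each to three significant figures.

t_c ≈ 0.849 d; minimum DO ≈ 6.26 mg/L

Mixed DO = (12.4×7.60 + 1.11×1.88)/(12.4+1.11) = 96.33/13.51 = 7.130 mg/L.
Mixed L₀ = (12.4×3.76 + 1.11×219)/(13.51) = 289.7/13.51 = 21.44 mg/L.
Initial deficit D₀ = C_s − DO₀ = 9.34 − 7.130 = 2.210 mg/L.
t_c = (1/1.275) ln[(1.56/0.285)(1 − 2.210×1.275/(0.285×21.44))] = 0.7843 × ln(2.950) = 0.8485 d.
D_c = (0.285/1.56) × 21.44 × e^(−0.285×0.8485) = 0.1827 × 21.44 × 0.7852 = 3.076 mg/L.
Minimum DO = 9.34 − 3.076 = 6.264 mg/L.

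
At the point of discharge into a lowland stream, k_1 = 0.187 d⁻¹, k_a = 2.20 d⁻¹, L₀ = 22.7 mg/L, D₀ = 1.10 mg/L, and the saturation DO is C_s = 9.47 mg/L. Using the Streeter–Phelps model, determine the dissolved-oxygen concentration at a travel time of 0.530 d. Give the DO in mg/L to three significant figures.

DO ≈ 7.87 mg/L

k_1 L₀/(k_a−k_1) = 0.187×22.7/(2.20−0.187) = 4.245/2.013 = 2.109 mg/L.
e^(−k_1 t) = e^(−0.187×0.5300) = 0.9056; e^(−k_a t) = e^(−2.20×0.5300) = 0.3116.
D = 2.109 × (0.9056 − 0.3116) + 1.10 × 0.3116 = 1.253 + 0.3428 = 1.595 mg/L.
DO = C_s − D = 9.47 − 1.595 = 7.875 mg/L.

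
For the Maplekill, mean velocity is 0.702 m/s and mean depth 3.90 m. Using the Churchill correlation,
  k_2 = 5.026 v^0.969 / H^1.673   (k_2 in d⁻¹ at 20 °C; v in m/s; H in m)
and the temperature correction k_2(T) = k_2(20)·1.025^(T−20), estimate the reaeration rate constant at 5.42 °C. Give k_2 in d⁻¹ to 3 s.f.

k_2 ≈ 0.255 d⁻¹

k_2(20) = 5.026 × 0.702^0.969 / 3.90^1.673 = 5.026 × 0.7097 / 9.747 = 0.3660 d⁻¹.
k_2(5.42) = 0.3660 × 1.025^(5.42−20) = 0.3660 × 0.6977 = 0.2553 d⁻¹.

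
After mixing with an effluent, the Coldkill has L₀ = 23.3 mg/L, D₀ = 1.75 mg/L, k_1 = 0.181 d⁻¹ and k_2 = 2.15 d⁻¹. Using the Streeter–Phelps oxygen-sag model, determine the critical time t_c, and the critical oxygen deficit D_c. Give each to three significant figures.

t_c ≈ 0.394 d; D_c ≈ 1.83 mg/L

At the critical point dD/dt = 0, so k_1 L₀ e^(−k_1 t) = k_2 D. Substituting D(t) from the Streeter–Phelps equation and solving for t gives
t_c = ln[(k_2/k_1)(1 − D₀(k_2−k_1)/(k_1 L₀))] / (k_2−k_1).
Here k_2−k_1 = 1.969 d⁻¹ and 1 − D₀(k_2−k_1)/(k_1 L₀) = 1 − 1.75×1.969/(0.181×23.3) = 0.1829, so
t_c = ln(11.88 × 0.1829) / 1.969 = 0.7762 / 1.969 = 0.3942 d.
D_c = (k_1/k_2) L₀ e^(−k_1 t_c) = (0.181/2.15) × 23.3 × e^(−0.181×0.3942) = 0.08419 × 23.3 × 0.9311 = 1.826 mg/L.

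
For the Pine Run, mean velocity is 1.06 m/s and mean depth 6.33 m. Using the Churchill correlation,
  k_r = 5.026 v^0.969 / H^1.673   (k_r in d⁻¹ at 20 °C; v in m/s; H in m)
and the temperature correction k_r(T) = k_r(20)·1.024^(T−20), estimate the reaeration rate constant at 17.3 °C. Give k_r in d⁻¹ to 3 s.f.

k_r ≈ 0.228 d⁻¹

k_r(20) = 5.026 × 1.06^0.969 / 6.33^1.673 = 5.026 × 1.058 / 21.92 = 0.2427 d⁻¹.
k_r(17.3) = 0.2427 × 1.024^(17.3−20) = 0.2427 × 0.9380 = 0.2276 d⁻¹.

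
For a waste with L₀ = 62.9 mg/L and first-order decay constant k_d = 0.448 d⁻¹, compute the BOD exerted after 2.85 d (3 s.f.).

y ≈ 45.4 mg/L

y_t = L₀(1 − e^(−k_d t)) = 62.9 × (1 − e^(−0.448×2.85))
= 62.9 × (1 − 0.2789) = 62.9 × 0.7211 = 45.36 mg/L.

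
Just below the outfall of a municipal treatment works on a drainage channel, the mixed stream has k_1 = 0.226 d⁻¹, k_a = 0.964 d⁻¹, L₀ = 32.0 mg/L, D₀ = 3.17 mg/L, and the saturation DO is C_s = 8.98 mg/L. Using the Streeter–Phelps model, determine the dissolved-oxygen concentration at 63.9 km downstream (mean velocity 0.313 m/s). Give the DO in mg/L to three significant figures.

DO ≈ 3.91 mg/L

Travel time t = x/v = 63.9 km / (0.313 m/s) = 63900 m / 0.313 m/s = 204200 s = 2.363 d.
k_1 L₀/(k_a−k_1) = 0.226×32.0/(0.964−0.226) = 7.232/0.7380 = 9.799 mg/L.
e^(−k_1 t) = e^(−0.226×2.363) = 0.5862; e^(−k_a t) = e^(−0.964×2.363) = 0.1025.
D = 9.799 × (0.5862 − 0.1025) + 3.17 × 0.1025 = 4.740 + 0.3249 = 5.065 mg/L.
DO = C_s − D = 8.98 − 5.065 = 3.915 mg/L.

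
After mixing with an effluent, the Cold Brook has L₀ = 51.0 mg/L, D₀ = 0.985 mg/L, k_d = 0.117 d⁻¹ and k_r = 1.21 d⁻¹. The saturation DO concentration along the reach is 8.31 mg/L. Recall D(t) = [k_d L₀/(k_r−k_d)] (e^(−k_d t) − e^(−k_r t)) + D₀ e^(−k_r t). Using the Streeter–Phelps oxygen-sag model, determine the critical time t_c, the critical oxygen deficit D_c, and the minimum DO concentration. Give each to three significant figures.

At the critical point dD/dt = 0, so k_d L₀ e^(−k_d t) = k_r D. Substituting D(t) from the Streeter–Phelps equation and solving for t gives
t_c = ln[(k_r/k_d)(1 − D₀(k_r−k_d)/(k_d L₀))] / (k_r−k_d).
Here k_r−k_d = 1.093 d⁻¹ and 1 − D₀(k_r−k_d)/(k_d L₀) = 1 − 0.985×1.093/(0.117×51.0) = 0.8196, so
t_c = ln(10.34 × 0.8196) / 1.093 = 2.137 / 1.093 = 1.955 d.
L(t_c) = L₀ e^(−k_d t_c) = 51.0 × 0.7955 = 40.57 mg/L, and at the critical point k_r D_c = k_d L, so D_c = (0.117/1.21) × 40.57 = 3.923 mg/L.
Minimum DO = C_s − D_c = 8.31 − 3.923 = 4.387 mg/L.

t_c ≈ 1.96 d; D_c ≈ 3.92 mg/L; min DO ≈ 4.39 mg/L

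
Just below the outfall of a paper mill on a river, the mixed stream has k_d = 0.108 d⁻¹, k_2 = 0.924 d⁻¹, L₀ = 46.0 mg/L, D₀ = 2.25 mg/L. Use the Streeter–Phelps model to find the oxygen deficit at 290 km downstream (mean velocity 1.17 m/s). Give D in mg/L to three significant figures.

Travel time t = x/v = 290 km / (1.17 m/s) = 290000 m / 1.17 m/s = 247900 s = 2.869 d.
k_d L₀/(k_2−k_d) = 0.108×46.0/(0.924−0.108) = 4.968/0.8160 = 6.088 mg/L.
e^(−k_d t) = e^(−0.108×2.869) = 0.7336; e^(−k_2 t) = e^(−0.924×2.869) = 0.07060.
D = 6.088 × (0.7336 − 0.07060) + 2.25 × 0.07060 = 4.036 + 0.1588 = 4.195 mg/L.

D ≈ 4.20 mg/L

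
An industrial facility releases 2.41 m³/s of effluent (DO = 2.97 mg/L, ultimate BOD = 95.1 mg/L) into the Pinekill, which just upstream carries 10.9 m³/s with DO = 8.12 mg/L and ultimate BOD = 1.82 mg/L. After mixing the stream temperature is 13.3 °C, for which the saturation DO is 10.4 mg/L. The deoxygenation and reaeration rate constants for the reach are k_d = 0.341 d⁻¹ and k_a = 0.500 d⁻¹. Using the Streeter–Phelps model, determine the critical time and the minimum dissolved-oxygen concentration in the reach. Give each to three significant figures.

t_c ≈ 1.88 d; minimum DO ≈ 3.68 mg/L

Mixed DO = (10.9×8.12 + 2.41×2.97)/(10.9+2.41) = 95.67/13.31 = 7.188 mg/L.
Mixed L₀ = (10.9×1.82 + 2.41×95.1)/(13.31) = 249.0/13.31 = 18.71 mg/L.
Initial deficit D₀ = C_s − DO₀ = 10.4 − 7.188 = 3.212 mg/L.
t_c = (1/0.1590) ln[(0.500/0.341)(1 − 3.212×0.1590/(0.341×18.71))] = 6.289 × ln(1.349) = 1.882 d.
D_c = (0.341/0.500) × 18.71 × e^(−0.341×1.882) = 0.6820 × 18.71 × 0.5263 = 6.716 mg/L.
Minimum DO = 10.4 − 6.716 = 3.684 mg/L.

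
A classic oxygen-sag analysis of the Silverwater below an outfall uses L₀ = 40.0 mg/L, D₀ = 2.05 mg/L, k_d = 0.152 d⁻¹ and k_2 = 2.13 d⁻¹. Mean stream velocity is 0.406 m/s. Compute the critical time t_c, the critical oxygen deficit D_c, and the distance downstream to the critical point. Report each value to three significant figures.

t_c ≈ 0.779 d; D_c ≈ 2.54 mg/L; x_c ≈ 27.3 km

t_c = [1/(k_2−k_d)] ln[(k_2/k_d)(1 − D₀(k_2−k_d)/(k_d L₀))]
= [1/(2.13−0.152)] ln[(2.13/0.152)(1 − 2.05×1.978/(0.152×40.0))]
= (1/1.978) ln[14.01 × 0.3331] = 0.5056 × ln(4.667) = 0.5056 × 1.541 = 0.7789 d.
D_c = (k_d/k_2) L₀ e^(−k_d t_c) = (0.152/2.13) × 40.0 × e^(−0.152×0.7789) = 0.07136 × 40.0 × 0.8884 = 2.536 mg/L.
x_c = v t_c = 0.406 m/s × 0.7789 d × 86400 s/d = 27320 m ≈ 27.3 km.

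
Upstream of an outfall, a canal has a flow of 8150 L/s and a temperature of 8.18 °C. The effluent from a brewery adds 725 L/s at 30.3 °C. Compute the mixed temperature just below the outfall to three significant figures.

Flow-weighted mixing: C = (Q_r C_r + Q_w C_w)/(Q_r + Q_w)
= (8150×8.18 + 725×30.3)/(8150 + 725) = 88630/8875 = 9.987 °C.

9.99 °C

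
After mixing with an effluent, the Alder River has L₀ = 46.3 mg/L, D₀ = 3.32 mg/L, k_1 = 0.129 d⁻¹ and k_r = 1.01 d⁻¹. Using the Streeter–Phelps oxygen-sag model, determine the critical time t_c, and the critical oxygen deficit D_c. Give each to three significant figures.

With k_r/k_1 = 7.829 and 1 − D₀(k_r−k_1)/(k_1 L₀) = 0.5103,
t_c = ln(7.829 × 0.5103) / (1.01 − 0.129) = ln(3.995) / 0.8810 = 1.385/0.8810 = 1.572 d.
L(t_c) = L₀ e^(−k_1 t_c) = 46.3 × 0.8164 = 37.80 mg/L, and at the critical point k_r D_c = k_1 L, so D_c = (0.129/1.01) × 37.80 = 4.828 mg/L.

t_c ≈ 1.57 d; D_c ≈ 4.83 mg/L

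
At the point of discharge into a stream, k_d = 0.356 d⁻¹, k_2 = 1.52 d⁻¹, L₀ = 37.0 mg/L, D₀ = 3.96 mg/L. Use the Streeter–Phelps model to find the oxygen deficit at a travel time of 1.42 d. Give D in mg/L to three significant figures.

k_d L₀/(k_2−k_d) = 0.356×37.0/(1.52−0.356) = 13.17/1.164 = 11.32 mg/L.
e^(−k_d t) = e^(−0.356×1.420) = 0.6032; e^(−k_2 t) = e^(−1.52×1.420) = 0.1155.
D = 11.32 × (0.6032 − 0.1155) + 3.96 × 0.1155 = 5.519 + 0.4574 = 5.976 mg/L.

D ≈ 5.98 mg/L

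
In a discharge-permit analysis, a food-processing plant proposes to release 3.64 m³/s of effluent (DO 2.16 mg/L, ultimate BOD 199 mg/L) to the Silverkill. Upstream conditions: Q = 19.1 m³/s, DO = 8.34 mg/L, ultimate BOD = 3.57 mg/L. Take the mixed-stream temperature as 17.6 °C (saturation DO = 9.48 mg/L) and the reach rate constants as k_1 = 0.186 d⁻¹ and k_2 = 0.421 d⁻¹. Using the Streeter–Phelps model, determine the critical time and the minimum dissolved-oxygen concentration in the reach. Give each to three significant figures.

t_c ≈ 3.13 d; minimum DO ≈ 0.884 mg/L

Mixed DO = (19.1×8.34 + 3.64×2.16)/(19.1+3.64) = 167.2/22.74 = 7.351 mg/L.
Mixed L₀ = (19.1×3.57 + 3.64×199)/(22.74) = 792.5/22.74 = 34.85 mg/L.
Initial deficit D₀ = C_s − DO₀ = 9.48 − 7.351 = 2.129 mg/L.
t_c = (1/0.2350) ln[(0.421/0.186)(1 − 2.129×0.2350/(0.186×34.85))] = 4.255 × ln(2.089) = 3.134 d.
D_c = (0.186/0.421) × 34.85 × e^(−0.186×3.134) = 0.4418 × 34.85 × 0.5582 = 8.596 mg/L.
Minimum DO = 9.48 − 8.596 = 0.8843 mg/L.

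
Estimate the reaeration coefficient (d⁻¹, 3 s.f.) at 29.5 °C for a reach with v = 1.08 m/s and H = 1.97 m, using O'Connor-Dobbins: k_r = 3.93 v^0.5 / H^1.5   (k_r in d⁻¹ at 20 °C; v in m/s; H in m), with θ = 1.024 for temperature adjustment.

k_r ≈ 1.85 d⁻¹

k_r(20) = 3.93 × 1.08^0.5 / 1.97^1.5 = 3.93 × 1.039 / 2.765 = 1.477 d⁻¹.
k_r(29.5) = 1.477 × 1.024^(29.5−20) = 1.477 × 1.253 = 1.850 d⁻¹.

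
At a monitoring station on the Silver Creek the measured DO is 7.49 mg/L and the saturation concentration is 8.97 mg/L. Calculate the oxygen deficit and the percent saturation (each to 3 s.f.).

D = C_s − C = 8.97 − 7.49 = 1.48 mg/L.
% saturation = 7.49/8.97 × 100 = 83.5 %.

D ≈ 1.48 mg/L; 83.5 % saturation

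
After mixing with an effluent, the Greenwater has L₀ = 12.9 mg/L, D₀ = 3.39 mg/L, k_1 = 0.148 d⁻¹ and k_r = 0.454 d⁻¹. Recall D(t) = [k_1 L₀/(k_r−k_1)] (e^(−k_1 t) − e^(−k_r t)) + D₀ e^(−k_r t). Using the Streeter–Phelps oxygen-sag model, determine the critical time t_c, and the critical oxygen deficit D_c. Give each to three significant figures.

t_c ≈ 1.10 d; D_c ≈ 3.57 mg/L

t_c = [1/(k_r−k_1)] ln[(k_r/k_1)(1 − D₀(k_r−k_1)/(k_1 L₀))]
= [1/(0.454−0.148)] ln[(0.454/0.148)(1 − 3.39×0.3060/(0.148×12.9))]
= (1/0.3060) ln[3.068 × 0.4567] = 3.268 × ln(1.401) = 3.268 × 0.3371 = 1.102 d.
D_c = (k_1/k_r) L₀ e^(−k_1 t_c) = (0.148/0.454) × 12.9 × e^(−0.148×1.102) = 0.3260 × 12.9 × 0.8496 = 3.573 mg/L.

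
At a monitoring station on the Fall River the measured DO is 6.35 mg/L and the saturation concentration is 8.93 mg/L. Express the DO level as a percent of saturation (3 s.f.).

71.1 % saturation

% saturation = C/C_s × 100 = 6.35/8.93 × 100 = 71.1 %.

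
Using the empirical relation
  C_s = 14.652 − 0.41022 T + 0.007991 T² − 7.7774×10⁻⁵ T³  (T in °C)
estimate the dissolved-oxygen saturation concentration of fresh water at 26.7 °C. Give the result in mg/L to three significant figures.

C_s = 14.652 − 0.41022×26.7 + 0.007991×26.7² − 7.7774×10⁻⁵×26.7³ = 7.915 mg/L.

C_s ≈ 7.92 mg/L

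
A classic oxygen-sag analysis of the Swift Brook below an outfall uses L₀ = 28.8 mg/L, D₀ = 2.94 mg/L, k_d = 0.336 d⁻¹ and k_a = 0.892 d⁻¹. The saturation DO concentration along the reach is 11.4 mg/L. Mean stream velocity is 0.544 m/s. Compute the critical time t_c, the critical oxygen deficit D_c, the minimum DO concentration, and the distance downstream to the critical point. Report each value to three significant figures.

t_c = [1/(k_a−k_d)] ln[(k_a/k_d)(1 − D₀(k_a−k_d)/(k_d L₀))]
= [1/(0.892−0.336)] ln[(0.892/0.336)(1 − 2.94×0.5560/(0.336×28.8))]
= (1/0.5560) ln[2.655 × 0.8311] = 1.799 × ln(2.206) = 1.799 × 0.7913 = 1.423 d.
L(t_c) = L₀ e^(−k_d t_c) = 28.8 × 0.6199 = 17.85 mg/L, and at the critical point k_a D_c = k_d L, so D_c = (0.336/0.892) × 17.85 = 6.725 mg/L.
Minimum DO = C_s − D_c = 11.4 − 6.725 = 4.675 mg/L.
x_c = v t_c = 0.544 m/s × 1.423 d × 86400 s/d = 66890 m ≈ 66.9 km.

t_c ≈ 1.42 d; D_c ≈ 6.72 mg/L; min DO ≈ 4.68 mg/L; x_c ≈ 66.9 km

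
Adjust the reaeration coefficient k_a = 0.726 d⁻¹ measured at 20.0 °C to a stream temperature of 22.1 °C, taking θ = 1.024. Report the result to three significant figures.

k_a(T₂) = k_a(T₁) · θ^(T₂−T₁) = 0.726 × 1.024^(22.1−20.0)
= 0.726 × 1.024^2.10 = 0.726 × 1.051 = 0.7631 d⁻¹.

k_a ≈ 0.763 d⁻¹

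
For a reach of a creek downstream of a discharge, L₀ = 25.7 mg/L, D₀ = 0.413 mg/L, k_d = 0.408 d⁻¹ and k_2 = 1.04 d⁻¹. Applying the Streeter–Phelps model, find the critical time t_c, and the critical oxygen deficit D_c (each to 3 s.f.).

t_c ≈ 1.44 d; D_c ≈ 5.60 mg/L

t_c = [1/(k_2−k_d)] ln[(k_2/k_d)(1 − D₀(k_2−k_d)/(k_d L₀))]
= [1/(1.04−0.408)] ln[(1.04/0.408)(1 − 0.413×0.6320/(0.408×25.7))]
= (1/0.6320) ln[2.549 × 0.9751] = 1.582 × ln(2.486) = 1.582 × 0.9105 = 1.441 d.
L(t_c) = L₀ e^(−k_d t_c) = 25.7 × 0.5556 = 14.28 mg/L, and at the critical point k_2 D_c = k_d L, so D_c = (0.408/1.04) × 14.28 = 5.601 mg/L.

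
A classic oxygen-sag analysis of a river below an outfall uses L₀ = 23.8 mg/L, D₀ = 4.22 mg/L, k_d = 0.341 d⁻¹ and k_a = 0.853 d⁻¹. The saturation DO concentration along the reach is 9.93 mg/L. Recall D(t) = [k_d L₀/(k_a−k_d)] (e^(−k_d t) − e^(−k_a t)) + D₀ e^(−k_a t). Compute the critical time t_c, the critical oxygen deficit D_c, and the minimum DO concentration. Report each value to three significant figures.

At the critical point dD/dt = 0, so k_d L₀ e^(−k_d t) = k_a D. Substituting D(t) from the Streeter–Phelps equation and solving for t gives
t_c = ln[(k_a/k_d)(1 − D₀(k_a−k_d)/(k_d L₀))] / (k_a−k_d).
Here k_a−k_d = 0.5120 d⁻¹ and 1 − D₀(k_a−k_d)/(k_d L₀) = 1 − 4.22×0.5120/(0.341×23.8) = 0.7338, so
t_c = ln(2.501 × 0.7338) / 0.5120 = 0.6073 / 0.5120 = 1.186 d.
D_c = (k_d/k_a) L₀ e^(−k_d t_c) = (0.341/0.853) × 23.8 × e^(−0.341×1.186) = 0.3998 × 23.8 × 0.6673 = 6.349 mg/L.
Minimum DO = C_s − D_c = 9.93 − 6.349 = 3.581 mg/L.

t_c ≈ 1.19 d; D_c ≈ 6.35 mg/L; min DO ≈ 3.58 mg/L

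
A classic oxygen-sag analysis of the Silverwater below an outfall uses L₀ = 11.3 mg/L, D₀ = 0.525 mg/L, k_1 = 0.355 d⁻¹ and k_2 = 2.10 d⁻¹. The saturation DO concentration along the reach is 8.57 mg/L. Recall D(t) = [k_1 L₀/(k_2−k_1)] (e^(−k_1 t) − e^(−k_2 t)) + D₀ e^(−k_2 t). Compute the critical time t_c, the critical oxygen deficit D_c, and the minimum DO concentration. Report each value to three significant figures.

t_c ≈ 0.870 d; D_c ≈ 1.40 mg/L; min DO ≈ 7.17 mg/L

t_c = [1/(k_2−k_1)] ln[(k_2/k_1)(1 − D₀(k_2−k_1)/(k_1 L₀))]
= [1/(2.10−0.355)] ln[(2.10/0.355)(1 − 0.525×1.745/(0.355×11.3))]
= (1/1.745) ln[5.915 × 0.7716] = 0.5731 × ln(4.565) = 0.5731 × 1.518 = 0.8701 d.
L(t_c) = L₀ e^(−k_1 t_c) = 11.3 × 0.7343 = 8.297 mg/L, and at the critical point k_2 D_c = k_1 L, so D_c = (0.355/2.10) × 8.297 = 1.403 mg/L.
Minimum DO = C_s − D_c = 8.57 − 1.403 = 7.167 mg/L.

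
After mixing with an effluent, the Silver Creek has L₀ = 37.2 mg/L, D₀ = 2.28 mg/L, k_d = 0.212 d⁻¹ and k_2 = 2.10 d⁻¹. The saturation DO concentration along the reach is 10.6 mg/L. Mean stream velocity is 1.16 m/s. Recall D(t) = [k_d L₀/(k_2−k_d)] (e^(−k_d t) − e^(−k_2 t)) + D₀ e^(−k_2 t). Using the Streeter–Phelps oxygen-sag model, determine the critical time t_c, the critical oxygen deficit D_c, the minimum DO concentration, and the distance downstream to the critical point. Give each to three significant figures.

t_c = [1/(k_2−k_d)] ln[(k_2/k_d)(1 − D₀(k_2−k_d)/(k_d L₀))]
= [1/(2.10−0.212)] ln[(2.10/0.212)(1 − 2.28×1.888/(0.212×37.2))]
= (1/1.888) ln[9.906 × 0.4542] = 0.5297 × ln(4.499) = 0.5297 × 1.504 = 0.7965 d.
D_c = (k_d/k_2) L₀ e^(−k_d t_c) = (0.212/2.10) × 37.2 × e^(−0.212×0.7965) = 0.1010 × 37.2 × 0.8446 = 3.172 mg/L.
Minimum DO = C_s − D_c = 10.6 − 3.172 = 7.428 mg/L.
x_c = v t_c = 1.16 m/s × 0.7965 d × 86400 s/d = 79830 m ≈ 79.8 km.

t_c ≈ 0.797 d; D_c ≈ 3.17 mg/L; min DO ≈ 7.43 mg/L; x_c ≈ 79.8 km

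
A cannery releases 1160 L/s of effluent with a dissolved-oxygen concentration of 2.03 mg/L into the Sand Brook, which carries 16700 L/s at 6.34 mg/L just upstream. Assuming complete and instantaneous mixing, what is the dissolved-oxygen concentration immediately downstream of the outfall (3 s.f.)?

Flow-weighted mixing: C = (Q_r C_r + Q_w C_w)/(Q_r + Q_w)
= (16700×6.34 + 1160×2.03)/(16700 + 1160) = 108200/17860 = 6.060 mg/L.

6.06 mg/L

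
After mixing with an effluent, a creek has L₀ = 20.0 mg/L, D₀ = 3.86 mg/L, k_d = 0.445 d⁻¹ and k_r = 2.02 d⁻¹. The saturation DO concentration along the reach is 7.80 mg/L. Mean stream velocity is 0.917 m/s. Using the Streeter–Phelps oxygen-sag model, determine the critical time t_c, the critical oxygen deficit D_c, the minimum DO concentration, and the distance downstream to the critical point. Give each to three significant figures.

At the critical point dD/dt = 0, so k_d L₀ e^(−k_d t) = k_r D. Substituting D(t) from the Streeter–Phelps equation and solving for t gives
t_c = ln[(k_r/k_d)(1 − D₀(k_r−k_d)/(k_d L₀))] / (k_r−k_d).
Here k_r−k_d = 1.575 d⁻¹ and 1 − D₀(k_r−k_d)/(k_d L₀) = 1 − 3.86×1.575/(0.445×20.0) = 0.3169, so
t_c = ln(4.539 × 0.3169) / 1.575 = 0.3636 / 1.575 = 0.2309 d.
D_c = (k_d/k_r) L₀ e^(−k_d t_c) = (0.445/2.02) × 20.0 × e^(−0.445×0.2309) = 0.2203 × 20.0 × 0.9024 = 3.976 mg/L.
Minimum DO = C_s − D_c = 7.80 − 3.976 = 3.824 mg/L.
x_c = v t_c = 0.917 m/s × 0.2309 d × 86400 s/d = 18290 m ≈ 18.3 km.

t_c ≈ 0.231 d; D_c ≈ 3.98 mg/L; min DO ≈ 3.82 mg/L; x_c ≈ 18.3 km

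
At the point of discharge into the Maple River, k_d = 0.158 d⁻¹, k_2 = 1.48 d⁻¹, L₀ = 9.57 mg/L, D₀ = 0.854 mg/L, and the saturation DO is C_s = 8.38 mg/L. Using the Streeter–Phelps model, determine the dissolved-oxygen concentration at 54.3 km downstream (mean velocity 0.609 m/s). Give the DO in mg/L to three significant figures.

Travel time t = x/v = 54.3 km / (0.609 m/s) = 54300 m / 0.609 m/s = 89160 s = 1.032 d.
k_d L₀/(k_2−k_d) = 0.158×9.57/(1.48−0.158) = 1.512/1.322 = 1.144 mg/L.
e^(−k_d t) = e^(−0.158×1.032) = 0.8495; e^(−k_2 t) = e^(−1.48×1.032) = 0.2171.
D = 1.144 × (0.8495 − 0.2171) + 0.854 × 0.2171 = 0.7234 + 0.1854 = 0.9088 mg/L.
DO = C_s − D = 8.38 − 0.9088 = 7.471 mg/L.

DO ≈ 7.47 mg/L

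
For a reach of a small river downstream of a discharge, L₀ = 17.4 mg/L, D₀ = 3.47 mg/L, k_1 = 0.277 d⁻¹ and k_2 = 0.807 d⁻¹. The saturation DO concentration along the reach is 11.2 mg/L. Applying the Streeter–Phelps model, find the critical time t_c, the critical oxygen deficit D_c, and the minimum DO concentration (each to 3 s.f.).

t_c = [1/(k_2−k_1)] ln[(k_2/k_1)(1 − D₀(k_2−k_1)/(k_1 L₀))]
= [1/(0.807−0.277)] ln[(0.807/0.277)(1 − 3.47×0.5300/(0.277×17.4))]
= (1/0.5300) ln[2.913 × 0.6184] = 1.887 × ln(1.802) = 1.887 × 0.5887 = 1.111 d.
L(t_c) = L₀ e^(−k_1 t_c) = 17.4 × 0.7351 = 12.79 mg/L, and at the critical point k_2 D_c = k_1 L, so D_c = (0.277/0.807) × 12.79 = 4.391 mg/L.
Minimum DO = C_s − D_c = 11.2 − 4.391 = 6.809 mg/L.

t_c ≈ 1.11 d; D_c ≈ 4.39 mg/L; min DO ≈ 6.81 mg/L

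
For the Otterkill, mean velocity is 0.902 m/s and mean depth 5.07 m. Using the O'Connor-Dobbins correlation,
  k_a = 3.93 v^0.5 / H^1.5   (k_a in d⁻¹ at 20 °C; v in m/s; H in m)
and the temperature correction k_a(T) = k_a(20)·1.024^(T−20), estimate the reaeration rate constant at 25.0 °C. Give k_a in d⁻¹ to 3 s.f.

k_a(20) = 3.93 × 0.902^0.5 / 5.07^1.5 = 3.93 × 0.9497 / 11.42 = 0.3270 d⁻¹.
k_a(25.0) = 0.3270 × 1.024^(25.0−20) = 0.3270 × 1.126 = 0.3681 d⁻¹.

k_a ≈ 0.368 d⁻¹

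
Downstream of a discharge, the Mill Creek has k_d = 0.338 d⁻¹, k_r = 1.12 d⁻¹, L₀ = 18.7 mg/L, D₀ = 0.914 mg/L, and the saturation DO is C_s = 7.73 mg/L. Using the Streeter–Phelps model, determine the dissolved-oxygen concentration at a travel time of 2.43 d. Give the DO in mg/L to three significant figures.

DO ≈ 4.65 mg/L

k_d L₀/(k_r−k_d) = 0.338×18.7/(1.12−0.338) = 6.321/0.7820 = 8.083 mg/L.
e^(−k_d t) = e^(−0.338×2.430) = 0.4398; e^(−k_r t) = e^(−1.12×2.430) = 0.06577.
D = 8.083 × (0.4398 − 0.06577) + 0.914 × 0.06577 = 3.023 + 0.06011 = 3.084 mg/L.
DO = C_s − D = 7.73 − 3.084 = 4.646 mg/L.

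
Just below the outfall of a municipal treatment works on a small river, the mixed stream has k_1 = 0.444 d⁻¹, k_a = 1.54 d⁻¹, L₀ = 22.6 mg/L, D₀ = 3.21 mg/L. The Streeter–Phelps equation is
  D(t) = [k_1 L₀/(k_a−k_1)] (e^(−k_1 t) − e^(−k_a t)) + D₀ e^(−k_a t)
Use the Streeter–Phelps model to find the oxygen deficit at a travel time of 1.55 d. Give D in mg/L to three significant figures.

k_1 L₀/(k_a−k_1) = 0.444×22.6/(1.54−0.444) = 10.03/1.096 = 9.155 mg/L.
e^(−k_1 t) = e^(−0.444×1.550) = 0.5025; e^(−k_a t) = e^(−1.54×1.550) = 0.09190.
D = 9.155 × (0.5025 − 0.09190) + 3.21 × 0.09190 = 3.759 + 0.2950 = 4.054 mg/L.

D ≈ 4.05 mg/L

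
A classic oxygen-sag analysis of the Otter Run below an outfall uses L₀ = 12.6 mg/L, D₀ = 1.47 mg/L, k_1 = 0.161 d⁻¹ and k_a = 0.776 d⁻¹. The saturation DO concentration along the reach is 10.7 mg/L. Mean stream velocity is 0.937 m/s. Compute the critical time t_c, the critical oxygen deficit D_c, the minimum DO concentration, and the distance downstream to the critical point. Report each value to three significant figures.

At the critical point dD/dt = 0, so k_1 L₀ e^(−k_1 t) = k_a D. Substituting D(t) from the Streeter–Phelps equation and solving for t gives
t_c = ln[(k_a/k_1)(1 − D₀(k_a−k_1)/(k_1 L₀))] / (k_a−k_1).
Here k_a−k_1 = 0.6150 d⁻¹ and 1 − D₀(k_a−k_1)/(k_1 L₀) = 1 − 1.47×0.6150/(0.161×12.6) = 0.5543, so
t_c = ln(4.820 × 0.5543) / 0.6150 = 0.9828 / 0.6150 = 1.598 d.
D_c = (k_1/k_a) L₀ e^(−k_1 t_c) = (0.161/0.776) × 12.6 × e^(−0.161×1.598) = 0.2075 × 12.6 × 0.7732 = 2.021 mg/L.
Minimum DO = C_s − D_c = 10.7 − 2.021 = 8.679 mg/L.
x_c = v t_c = 0.937 m/s × 1.598 d × 86400 s/d = 129400 m ≈ 129 km.

t_c ≈ 1.60 d; D_c ≈ 2.02 mg/L; min DO ≈ 8.68 mg/L; x_c ≈ 129 km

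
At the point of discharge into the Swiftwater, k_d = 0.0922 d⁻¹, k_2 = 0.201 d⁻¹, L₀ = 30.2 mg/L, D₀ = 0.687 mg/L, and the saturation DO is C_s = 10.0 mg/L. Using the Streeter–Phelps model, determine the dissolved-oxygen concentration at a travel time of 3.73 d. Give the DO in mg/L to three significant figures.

DO ≈ 3.62 mg/L

k_d L₀/(k_2−k_d) = 0.0922×30.2/(0.201−0.0922) = 2.784/0.1088 = 25.59 mg/L.
e^(−k_d t) = e^(−0.0922×3.730) = 0.7090; e^(−k_2 t) = e^(−0.201×3.730) = 0.4725.
D = 25.59 × (0.7090 − 0.4725) + 0.687 × 0.4725 = 6.053 + 0.3246 = 6.377 mg/L.
DO = C_s − D = 10.0 − 6.377 = 3.623 mg/L.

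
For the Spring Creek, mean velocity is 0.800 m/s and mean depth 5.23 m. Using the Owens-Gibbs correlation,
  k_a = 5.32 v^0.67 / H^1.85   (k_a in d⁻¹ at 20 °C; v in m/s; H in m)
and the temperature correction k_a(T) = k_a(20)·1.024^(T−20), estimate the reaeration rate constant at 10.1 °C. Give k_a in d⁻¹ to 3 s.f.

k_a ≈ 0.170 d⁻¹

k_a(20) = 5.32 × 0.800^0.67 / 5.23^1.85 = 5.32 × 0.8611 / 21.34 = 0.2147 d⁻¹.
k_a(10.1) = 0.2147 × 1.024^(10.1−20) = 0.2147 × 0.7907 = 0.1697 d⁻¹.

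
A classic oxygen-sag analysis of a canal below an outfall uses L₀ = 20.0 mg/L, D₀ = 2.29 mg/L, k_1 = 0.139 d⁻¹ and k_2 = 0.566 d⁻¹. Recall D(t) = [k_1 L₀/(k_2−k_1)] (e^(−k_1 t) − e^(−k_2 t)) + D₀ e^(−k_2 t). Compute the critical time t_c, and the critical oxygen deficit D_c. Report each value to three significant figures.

t_c ≈ 2.27 d; D_c ≈ 3.58 mg/L

At the critical point dD/dt = 0, so k_1 L₀ e^(−k_1 t) = k_2 D. Substituting D(t) from the Streeter–Phelps equation and solving for t gives
t_c = ln[(k_2/k_1)(1 − D₀(k_2−k_1)/(k_1 L₀))] / (k_2−k_1).
Here k_2−k_1 = 0.4270 d⁻¹ and 1 − D₀(k_2−k_1)/(k_1 L₀) = 1 − 2.29×0.4270/(0.139×20.0) = 0.6483, so
t_c = ln(4.072 × 0.6483) / 0.4270 = 0.9707 / 0.4270 = 2.273 d.
L(t_c) = L₀ e^(−k_1 t_c) = 20.0 × 0.7291 = 14.58 mg/L, and at the critical point k_2 D_c = k_1 L, so D_c = (0.139/0.566) × 14.58 = 3.581 mg/L.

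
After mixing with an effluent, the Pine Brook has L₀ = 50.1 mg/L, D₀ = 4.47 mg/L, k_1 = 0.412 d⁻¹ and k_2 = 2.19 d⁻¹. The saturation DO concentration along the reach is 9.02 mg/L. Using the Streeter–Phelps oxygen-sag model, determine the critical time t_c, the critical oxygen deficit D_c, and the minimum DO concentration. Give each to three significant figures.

t_c ≈ 0.666 d; D_c ≈ 7.16 mg/L; min DO ≈ 1.86 mg/L

At the critical point dD/dt = 0, so k_1 L₀ e^(−k_1 t) = k_2 D. Substituting D(t) from the Streeter–Phelps equation and solving for t gives
t_c = ln[(k_2/k_1)(1 − D₀(k_2−k_1)/(k_1 L₀))] / (k_2−k_1).
Here k_2−k_1 = 1.778 d⁻¹ and 1 − D₀(k_2−k_1)/(k_1 L₀) = 1 − 4.47×1.778/(0.412×50.1) = 0.6150, so
t_c = ln(5.316 × 0.6150) / 1.778 = 1.184 / 1.778 = 0.6662 d.
D_c = (k_1/k_2) L₀ e^(−k_1 t_c) = (0.412/2.19) × 50.1 × e^(−0.412×0.6662) = 0.1881 × 50.1 × 0.7600 = 7.163 mg/L.
Minimum DO = C_s − D_c = 9.02 − 7.163 = 1.857 mg/L.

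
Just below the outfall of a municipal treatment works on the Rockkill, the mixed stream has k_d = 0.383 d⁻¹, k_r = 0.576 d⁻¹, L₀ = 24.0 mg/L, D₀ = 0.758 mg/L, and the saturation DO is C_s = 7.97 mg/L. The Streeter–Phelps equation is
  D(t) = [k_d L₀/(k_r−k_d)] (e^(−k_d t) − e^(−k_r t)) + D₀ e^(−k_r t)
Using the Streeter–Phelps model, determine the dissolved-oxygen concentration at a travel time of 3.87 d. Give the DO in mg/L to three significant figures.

DO ≈ 2.20 mg/L

k_d L₀/(k_r−k_d) = 0.383×24.0/(0.576−0.383) = 9.192/0.1930 = 47.63 mg/L.
e^(−k_d t) = e^(−0.383×3.870) = 0.2271; e^(−k_r t) = e^(−0.576×3.870) = 0.1076.
D = 47.63 × (0.2271 − 0.1076) + 0.758 × 0.1076 = 5.692 + 0.08158 = 5.774 mg/L.
DO = C_s − D = 7.97 − 5.774 = 2.196 mg/L.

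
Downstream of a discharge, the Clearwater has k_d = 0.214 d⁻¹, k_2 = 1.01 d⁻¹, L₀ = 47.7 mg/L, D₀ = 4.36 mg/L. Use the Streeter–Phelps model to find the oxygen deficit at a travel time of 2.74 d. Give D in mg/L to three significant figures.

D ≈ 6.60 mg/L

k_d L₀/(k_2−k_d) = 0.214×47.7/(1.01−0.214) = 10.21/0.7960 = 12.82 mg/L.
e^(−k_d t) = e^(−0.214×2.740) = 0.5563; e^(−k_2 t) = e^(−1.01×2.740) = 0.06283.
D = 12.82 × (0.5563 − 0.06283) + 4.36 × 0.06283 = 6.329 + 0.2739 = 6.603 mg/L.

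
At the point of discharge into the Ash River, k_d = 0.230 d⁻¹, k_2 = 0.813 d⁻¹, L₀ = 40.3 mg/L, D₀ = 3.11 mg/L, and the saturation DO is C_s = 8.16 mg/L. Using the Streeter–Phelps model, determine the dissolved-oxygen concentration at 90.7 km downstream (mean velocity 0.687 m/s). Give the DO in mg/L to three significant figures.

Travel time t = x/v = 90.7 km / (0.687 m/s) = 90700 m / 0.687 m/s = 132000 s = 1.528 d.
k_d L₀/(k_2−k_d) = 0.230×40.3/(0.813−0.230) = 9.269/0.5830 = 15.90 mg/L.
e^(−k_d t) = e^(−0.230×1.528) = 0.7037; e^(−k_2 t) = e^(−0.813×1.528) = 0.2887.
D = 15.90 × (0.7037 − 0.2887) + 3.11 × 0.2887 = 6.597 + 0.8979 = 7.495 mg/L.
DO = C_s − D = 8.16 − 7.495 = 0.6649 mg/L.

DO ≈ 0.665 mg/L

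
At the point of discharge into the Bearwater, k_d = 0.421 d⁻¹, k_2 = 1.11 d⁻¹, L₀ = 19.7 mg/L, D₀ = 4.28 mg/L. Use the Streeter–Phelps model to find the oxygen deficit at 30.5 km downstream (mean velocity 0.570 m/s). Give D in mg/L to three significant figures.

Travel time t = x/v = 30.5 km / (0.570 m/s) = 30500 m / 0.570 m/s = 53510 s = 0.6193 d.
k_d L₀/(k_2−k_d) = 0.421×19.7/(1.11−0.421) = 8.294/0.6890 = 12.04 mg/L.
e^(−k_d t) = e^(−0.421×0.6193) = 0.7705; e^(−k_2 t) = e^(−1.11×0.6193) = 0.5029.
D = 12.04 × (0.7705 − 0.5029) + 4.28 × 0.5029 = 3.221 + 2.152 = 5.374 mg/L.

D ≈ 5.37 mg/L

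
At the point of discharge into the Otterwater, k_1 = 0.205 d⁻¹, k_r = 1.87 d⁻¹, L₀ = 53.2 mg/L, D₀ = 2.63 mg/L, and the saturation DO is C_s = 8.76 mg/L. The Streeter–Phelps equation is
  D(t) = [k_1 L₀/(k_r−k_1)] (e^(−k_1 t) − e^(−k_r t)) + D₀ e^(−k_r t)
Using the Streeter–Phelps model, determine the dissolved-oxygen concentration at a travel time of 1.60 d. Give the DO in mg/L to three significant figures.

k_1 L₀/(k_r−k_1) = 0.205×53.2/(1.87−0.205) = 10.91/1.665 = 6.550 mg/L.
e^(−k_1 t) = e^(−0.205×1.600) = 0.7204; e^(−k_r t) = e^(−1.87×1.600) = 0.05019.
D = 6.550 × (0.7204 − 0.05019) + 2.63 × 0.05019 = 4.390 + 0.1320 = 4.522 mg/L.
DO = C_s − D = 8.76 − 4.522 = 4.238 mg/L.

DO ≈ 4.24 mg/L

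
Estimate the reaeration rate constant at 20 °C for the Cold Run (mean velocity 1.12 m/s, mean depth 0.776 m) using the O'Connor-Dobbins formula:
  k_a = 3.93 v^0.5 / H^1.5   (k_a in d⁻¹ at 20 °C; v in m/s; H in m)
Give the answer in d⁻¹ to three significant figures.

k_a = 3.93 × 1.12^0.5 / 0.776^1.5 = 3.93 × 1.058 / 0.6836 = 6.084 d⁻¹.

k_a ≈ 6.08 d⁻¹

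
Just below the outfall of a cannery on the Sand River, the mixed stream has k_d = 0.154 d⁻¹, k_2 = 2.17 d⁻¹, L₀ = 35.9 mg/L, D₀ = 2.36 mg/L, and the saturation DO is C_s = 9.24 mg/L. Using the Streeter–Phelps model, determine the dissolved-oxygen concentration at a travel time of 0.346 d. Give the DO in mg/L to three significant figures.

DO ≈ 6.82 mg/L

k_d L₀/(k_2−k_d) = 0.154×35.9/(2.17−0.154) = 5.529/2.016 = 2.742 mg/L.
e^(−k_d t) = e^(−0.154×0.3460) = 0.9481; e^(−k_2 t) = e^(−2.17×0.3460) = 0.4720.
D = 2.742 × (0.9481 − 0.4720) + 2.36 × 0.4720 = 1.306 + 1.114 = 2.420 mg/L.
DO = C_s − D = 9.24 − 2.420 = 6.820 mg/L.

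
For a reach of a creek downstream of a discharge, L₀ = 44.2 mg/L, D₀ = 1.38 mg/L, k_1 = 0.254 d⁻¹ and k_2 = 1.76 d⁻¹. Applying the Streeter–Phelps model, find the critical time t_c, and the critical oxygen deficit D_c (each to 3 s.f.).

With k_2/k_1 = 6.929 and 1 − D₀(k_2−k_1)/(k_1 L₀) = 0.8149,
t_c = ln(6.929 × 0.8149) / (1.76 − 0.254) = ln(5.646) / 1.506 = 1.731/1.506 = 1.149 d.
L(t_c) = L₀ e^(−k_1 t_c) = 44.2 × 0.7468 = 33.01 mg/L, and at the critical point k_2 D_c = k_1 L, so D_c = (0.254/1.76) × 33.01 = 4.764 mg/L.

t_c ≈ 1.15 d; D_c ≈ 4.76 mg/L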